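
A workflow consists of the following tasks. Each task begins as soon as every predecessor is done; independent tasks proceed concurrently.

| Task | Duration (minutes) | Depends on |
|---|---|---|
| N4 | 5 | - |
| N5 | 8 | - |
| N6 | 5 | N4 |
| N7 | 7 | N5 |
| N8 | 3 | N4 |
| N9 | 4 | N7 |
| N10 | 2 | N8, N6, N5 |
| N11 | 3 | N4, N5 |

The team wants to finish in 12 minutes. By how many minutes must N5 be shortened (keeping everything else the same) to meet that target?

Current finish: 19 minutes; target: 12.
N5 is on every critical path, so each minute cut from N5 cuts the finish by one (this holds down to a finish of 12).
Need 19 − 12 = 7 minutes off N5 → N5 becomes 1 minute, finish becomes 12.

7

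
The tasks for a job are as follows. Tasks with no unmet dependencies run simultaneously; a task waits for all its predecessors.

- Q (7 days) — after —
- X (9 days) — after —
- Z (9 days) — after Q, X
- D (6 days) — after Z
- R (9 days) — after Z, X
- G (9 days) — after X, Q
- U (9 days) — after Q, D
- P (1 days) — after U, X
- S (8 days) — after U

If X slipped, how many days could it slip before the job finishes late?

X→Z→D→U→S = 9+9+6+9+8 = 41 sets the makespan at 41 days.
The longest chain containing X totals 41 days.
Float = 41 − 41 = 0.

0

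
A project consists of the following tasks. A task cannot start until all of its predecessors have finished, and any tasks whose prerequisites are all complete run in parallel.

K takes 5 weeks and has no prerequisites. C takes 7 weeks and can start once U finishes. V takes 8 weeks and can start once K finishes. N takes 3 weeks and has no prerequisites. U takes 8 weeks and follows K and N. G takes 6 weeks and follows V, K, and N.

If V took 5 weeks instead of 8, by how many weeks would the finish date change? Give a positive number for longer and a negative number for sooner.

Baseline: K→U→C = 5+8+7 = 20 → 20 weeks.
V is off the critical path — its longest chain is 19 weeks, giving 1 of slack.
The critical path is still K→U→C; finish is now 20 weeks.
Change in finish: 20 − 20 = +0 weeks.

0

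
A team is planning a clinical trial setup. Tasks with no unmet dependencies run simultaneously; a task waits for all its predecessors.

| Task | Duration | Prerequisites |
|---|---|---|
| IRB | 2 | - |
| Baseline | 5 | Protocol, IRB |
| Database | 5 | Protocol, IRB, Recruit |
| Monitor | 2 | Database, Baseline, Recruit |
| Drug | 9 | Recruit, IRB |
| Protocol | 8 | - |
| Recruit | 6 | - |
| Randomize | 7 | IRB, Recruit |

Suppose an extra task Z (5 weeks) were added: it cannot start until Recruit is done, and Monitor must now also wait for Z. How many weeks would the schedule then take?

15

Originally the schedule takes 15 weeks.
With Z inserted, Monitor now waits for max(Database, Baseline, Recruit, Z).
New critical path: Protocol→Baseline→Monitor = 8+5+2 = 15 ⇒ 15 weeks.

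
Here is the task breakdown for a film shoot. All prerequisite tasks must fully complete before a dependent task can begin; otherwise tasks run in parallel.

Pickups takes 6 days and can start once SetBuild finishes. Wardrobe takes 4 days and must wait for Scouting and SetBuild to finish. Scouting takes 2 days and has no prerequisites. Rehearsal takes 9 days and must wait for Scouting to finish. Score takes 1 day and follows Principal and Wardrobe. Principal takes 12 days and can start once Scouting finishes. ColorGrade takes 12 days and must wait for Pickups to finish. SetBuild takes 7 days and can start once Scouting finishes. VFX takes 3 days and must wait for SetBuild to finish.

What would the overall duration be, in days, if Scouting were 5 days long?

30

Actual critical path: Scouting→SetBuild→Pickups→ColorGrade = 2+7+6+12 = 27 ⇒ 27 days.
Scouting is on the critical path; changing it to 5 makes that path 30 days.
The critical path is still Scouting→SetBuild→Pickups→ColorGrade; finish is now 30 days.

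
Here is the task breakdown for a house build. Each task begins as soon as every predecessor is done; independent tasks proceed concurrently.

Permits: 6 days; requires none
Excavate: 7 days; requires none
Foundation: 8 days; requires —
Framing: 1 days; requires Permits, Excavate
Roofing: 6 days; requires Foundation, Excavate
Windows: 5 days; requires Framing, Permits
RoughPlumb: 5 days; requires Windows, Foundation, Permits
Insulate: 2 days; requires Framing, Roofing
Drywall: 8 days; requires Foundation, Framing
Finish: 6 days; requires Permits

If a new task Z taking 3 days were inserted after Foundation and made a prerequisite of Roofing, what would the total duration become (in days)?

19

Originally the schedule takes 18 days.
With Z inserted, Roofing now waits for max(Foundation, Excavate, Z).
New critical path: Foundation→Z→Roofing→Insulate = 8+3+6+2 = 19 ⇒ 19 days.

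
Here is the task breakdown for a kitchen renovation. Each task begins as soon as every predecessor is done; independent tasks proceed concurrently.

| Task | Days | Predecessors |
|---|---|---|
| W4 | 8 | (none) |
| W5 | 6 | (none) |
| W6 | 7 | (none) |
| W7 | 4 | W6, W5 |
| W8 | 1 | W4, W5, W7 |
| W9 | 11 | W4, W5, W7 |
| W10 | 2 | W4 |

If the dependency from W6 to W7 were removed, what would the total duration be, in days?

21

With the dependency in place, W6→W7→W9 = 7+4+11 = 22 sets the finish at 22 days.
Without W6→W7, W7's earliest start moves from 7 to 6.
New critical path: W5→W7→W9 = 6+4+11 = 21 ⇒ 21 days.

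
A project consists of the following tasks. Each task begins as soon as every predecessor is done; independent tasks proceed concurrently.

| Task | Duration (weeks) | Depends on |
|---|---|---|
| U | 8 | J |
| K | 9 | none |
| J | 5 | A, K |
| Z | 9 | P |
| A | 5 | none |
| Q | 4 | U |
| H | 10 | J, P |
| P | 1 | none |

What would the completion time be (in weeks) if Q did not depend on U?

Original critical path: K→J→U→Q = 9+5+8+4 = 26 ⇒ 26 weeks.
Without U→Q, Q's earliest start moves from 22 to 0.
After: K→J→H = 9+5+10 = 24 → 24 weeks.

24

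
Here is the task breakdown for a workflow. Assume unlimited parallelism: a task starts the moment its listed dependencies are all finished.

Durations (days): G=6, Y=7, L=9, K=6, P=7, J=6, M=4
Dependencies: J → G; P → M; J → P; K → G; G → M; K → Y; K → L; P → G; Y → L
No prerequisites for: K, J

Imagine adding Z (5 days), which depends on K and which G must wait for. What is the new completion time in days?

23

Originally the project takes 23 days.
With Z inserted, G now waits for max(K, J, P, Z).
New critical path: J→P→G→M = 6+7+6+4 = 23 ⇒ 23 days.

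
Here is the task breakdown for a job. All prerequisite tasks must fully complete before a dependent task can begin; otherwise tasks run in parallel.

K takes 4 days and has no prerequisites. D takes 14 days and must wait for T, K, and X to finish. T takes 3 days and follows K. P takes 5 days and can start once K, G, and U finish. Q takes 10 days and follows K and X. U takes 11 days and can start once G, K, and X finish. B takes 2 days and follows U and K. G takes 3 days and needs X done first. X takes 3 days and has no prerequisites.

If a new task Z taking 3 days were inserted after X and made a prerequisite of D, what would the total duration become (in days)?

Originally the job takes 22 days.
With Z inserted, D now waits for max(T, K, X, Z).
New critical path: X→G→U→P = 3+3+11+5 = 22 ⇒ 22 days.

22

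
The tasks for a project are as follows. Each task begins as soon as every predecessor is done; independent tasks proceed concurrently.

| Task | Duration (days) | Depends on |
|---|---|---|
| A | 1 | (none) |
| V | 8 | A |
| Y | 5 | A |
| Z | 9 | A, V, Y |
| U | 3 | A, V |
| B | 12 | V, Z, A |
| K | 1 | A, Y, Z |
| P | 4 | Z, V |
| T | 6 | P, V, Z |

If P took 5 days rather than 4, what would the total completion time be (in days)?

Baseline: A→V→Z→B = 1+8+9+12 = 30 → 30 days.
P is off the critical path — its longest chain is 28 days, giving 2 of slack.
No other chain overtakes it, so the finish is 30 days.

30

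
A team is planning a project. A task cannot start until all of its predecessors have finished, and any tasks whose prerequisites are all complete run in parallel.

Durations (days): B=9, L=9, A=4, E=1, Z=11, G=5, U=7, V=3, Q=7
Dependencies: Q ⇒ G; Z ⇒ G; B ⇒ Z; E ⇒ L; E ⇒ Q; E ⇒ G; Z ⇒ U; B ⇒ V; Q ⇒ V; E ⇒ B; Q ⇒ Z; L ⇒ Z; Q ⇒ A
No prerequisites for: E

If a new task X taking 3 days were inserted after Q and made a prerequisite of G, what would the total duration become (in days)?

Originally the project takes 28 days.
With X inserted, G now waits for max(E, Q, Z, X).
New critical path: E→L→Z→U = 1+9+11+7 = 28 ⇒ 28 days.

28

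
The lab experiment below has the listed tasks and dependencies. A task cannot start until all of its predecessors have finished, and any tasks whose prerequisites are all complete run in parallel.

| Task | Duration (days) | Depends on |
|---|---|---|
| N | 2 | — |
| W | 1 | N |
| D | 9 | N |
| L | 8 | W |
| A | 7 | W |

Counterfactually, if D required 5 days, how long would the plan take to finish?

11

The binding path is N→D = 2+9 = 11; finish at 11 days.
D lies on that path, so at 5 days the path becomes 7 days.
New critical path: N→W→L = 2+1+8 = 11 ⇒ 11 days.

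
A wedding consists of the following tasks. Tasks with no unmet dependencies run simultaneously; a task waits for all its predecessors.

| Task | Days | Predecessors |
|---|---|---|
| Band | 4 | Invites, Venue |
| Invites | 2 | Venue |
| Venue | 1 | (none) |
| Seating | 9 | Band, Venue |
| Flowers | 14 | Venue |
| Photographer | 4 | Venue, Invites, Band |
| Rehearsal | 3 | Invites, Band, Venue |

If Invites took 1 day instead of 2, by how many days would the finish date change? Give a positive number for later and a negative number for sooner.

Baseline: Venue→Invites→Band→Seating = 1+2+4+9 = 16 → 16 days.
Invites lies on that path, so at 1 day the path becomes 15 days.
That remains the longest chain; total 15 days.
Change in finish: 15 − 16 = -1 days.

-1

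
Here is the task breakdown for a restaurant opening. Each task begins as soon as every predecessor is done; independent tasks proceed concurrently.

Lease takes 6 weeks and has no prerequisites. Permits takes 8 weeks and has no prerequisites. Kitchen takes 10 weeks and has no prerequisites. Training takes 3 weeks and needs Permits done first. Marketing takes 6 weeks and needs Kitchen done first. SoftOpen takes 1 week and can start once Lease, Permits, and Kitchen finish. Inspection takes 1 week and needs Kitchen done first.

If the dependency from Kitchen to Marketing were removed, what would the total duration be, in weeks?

11

With the dependency in place, Kitchen→Marketing = 10+6 = 16 sets the finish at 16 weeks.
Without Kitchen→Marketing, Marketing's earliest start moves from 10 to 0.
New critical path: Permits→Training = 8+3 = 11 ⇒ 11 weeks.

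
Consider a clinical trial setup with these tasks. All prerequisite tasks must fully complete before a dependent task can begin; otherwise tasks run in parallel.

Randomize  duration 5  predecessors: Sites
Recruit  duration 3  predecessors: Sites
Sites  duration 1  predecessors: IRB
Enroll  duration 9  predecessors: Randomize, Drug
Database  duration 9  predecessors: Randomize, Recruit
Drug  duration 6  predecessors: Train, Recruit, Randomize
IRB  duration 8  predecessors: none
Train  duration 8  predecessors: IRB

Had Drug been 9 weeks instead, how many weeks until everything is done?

As given, the longest chain is IRB→Train→Drug→Enroll = 8+8+6+9 = 31, so the finish is 31 weeks.
Drug is on the critical path; changing it to 9 makes that path 34 weeks.
No other chain overtakes it, so the finish is 34 weeks.

34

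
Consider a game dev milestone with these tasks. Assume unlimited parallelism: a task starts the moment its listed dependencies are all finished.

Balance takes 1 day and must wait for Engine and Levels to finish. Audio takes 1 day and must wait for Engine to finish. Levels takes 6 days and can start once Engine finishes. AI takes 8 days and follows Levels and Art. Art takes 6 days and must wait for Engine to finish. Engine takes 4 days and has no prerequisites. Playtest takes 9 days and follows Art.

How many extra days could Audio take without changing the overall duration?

14

The longest chain is Engine→Art→Playtest = 4+6+9 = 19; overall finish 19 days.
Audio finishes as early as 5 and must finish by 19.
Slack of Audio = 18 − 4 = 14 days.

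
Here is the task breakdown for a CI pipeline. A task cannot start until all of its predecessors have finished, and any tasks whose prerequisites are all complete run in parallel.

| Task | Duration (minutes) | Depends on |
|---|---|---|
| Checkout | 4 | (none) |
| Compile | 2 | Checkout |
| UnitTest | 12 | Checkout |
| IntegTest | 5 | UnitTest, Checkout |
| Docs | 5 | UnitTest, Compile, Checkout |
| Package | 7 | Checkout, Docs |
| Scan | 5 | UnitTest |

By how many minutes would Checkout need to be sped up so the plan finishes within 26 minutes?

2

Current finish: 28 minutes; target: 26.
Checkout is on every critical path, so each minute cut from Checkout cuts the finish by one (this holds down to a finish of 25).
Need 28 − 26 = 2 minutes off Checkout → Checkout becomes 2 minutes, finish becomes 26.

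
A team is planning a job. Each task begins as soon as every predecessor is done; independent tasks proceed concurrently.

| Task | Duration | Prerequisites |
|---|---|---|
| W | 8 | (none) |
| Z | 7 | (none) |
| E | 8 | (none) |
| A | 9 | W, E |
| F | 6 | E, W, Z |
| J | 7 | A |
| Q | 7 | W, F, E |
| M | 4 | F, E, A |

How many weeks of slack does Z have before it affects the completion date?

4

The longest chain is W→A→J = 8+9+7 = 24; overall finish 24 weeks.
Longest path through Z: 20 weeks (earliest finish 7, latest finish 11).
So Z can slip 11 − 7 = 4 weeks.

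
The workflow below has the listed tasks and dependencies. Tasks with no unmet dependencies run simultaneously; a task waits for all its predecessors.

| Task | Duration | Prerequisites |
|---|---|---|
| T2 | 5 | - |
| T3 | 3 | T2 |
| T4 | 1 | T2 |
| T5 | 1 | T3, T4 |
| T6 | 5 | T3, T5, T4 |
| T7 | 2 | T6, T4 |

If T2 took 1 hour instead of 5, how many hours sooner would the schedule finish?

The binding path is T2→T3→T5→T6→T7 = 5+3+1+5+2 = 16; finish at 16 hours.
T2 lies on that path, so at 1 hour the path becomes 12 hours.
The critical path is still T2→T3→T5→T6→T7; finish is now 12 hours.
Change in finish: 12 − 16 = -4 hours.

4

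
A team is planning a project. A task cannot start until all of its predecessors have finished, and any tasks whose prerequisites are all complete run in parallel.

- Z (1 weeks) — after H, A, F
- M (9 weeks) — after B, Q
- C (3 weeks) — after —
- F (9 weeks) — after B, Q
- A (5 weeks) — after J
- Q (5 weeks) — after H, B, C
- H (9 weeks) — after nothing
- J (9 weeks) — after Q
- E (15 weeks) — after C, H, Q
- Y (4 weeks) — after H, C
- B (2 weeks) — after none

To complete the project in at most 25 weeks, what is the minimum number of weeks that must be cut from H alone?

Current finish: 29 weeks; target: 25.
H is on every critical path, so each week cut from H cuts the finish by one (this holds down to a finish of 23).
Need 29 − 25 = 4 weeks off H → H becomes 5 weeks, finish becomes 25.

4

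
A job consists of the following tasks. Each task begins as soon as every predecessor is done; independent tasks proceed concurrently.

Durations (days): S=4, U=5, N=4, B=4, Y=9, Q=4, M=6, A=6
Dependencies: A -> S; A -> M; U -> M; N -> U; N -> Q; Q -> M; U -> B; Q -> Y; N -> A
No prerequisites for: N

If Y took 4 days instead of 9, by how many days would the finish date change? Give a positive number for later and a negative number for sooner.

-1

Actual critical path: N→Q→Y = 4+4+9 = 17 ⇒ 17 days.
Y is on the critical path; changing it to 4 makes that path 12 days.
The binding chain switches to N→A→M = 4+6+6 = 16; finish 16 days.
Change in finish: 16 − 17 = -1 days.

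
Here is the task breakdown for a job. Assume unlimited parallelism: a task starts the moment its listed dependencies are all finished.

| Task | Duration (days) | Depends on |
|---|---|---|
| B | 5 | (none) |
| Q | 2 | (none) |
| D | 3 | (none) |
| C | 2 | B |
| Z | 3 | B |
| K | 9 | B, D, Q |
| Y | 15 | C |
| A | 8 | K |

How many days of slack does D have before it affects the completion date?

2

The longest chain is B→C→Y = 5+2+15 = 22; overall finish 22 days.
Longest path through D: 20 days (earliest finish 3, latest finish 5).
So D can slip 5 − 3 = 2 days.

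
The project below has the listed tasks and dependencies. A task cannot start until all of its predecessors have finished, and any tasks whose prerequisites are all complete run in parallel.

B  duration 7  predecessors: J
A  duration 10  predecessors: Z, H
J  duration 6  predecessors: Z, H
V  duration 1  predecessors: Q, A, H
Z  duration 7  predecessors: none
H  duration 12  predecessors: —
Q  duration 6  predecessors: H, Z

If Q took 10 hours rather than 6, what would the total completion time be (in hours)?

25

The binding path is H→J→B = 12+6+7 = 25; finish at 25 hours.
Q has 6 hours of float (longest path through it is 19).
That remains the longest chain; total 25 hours.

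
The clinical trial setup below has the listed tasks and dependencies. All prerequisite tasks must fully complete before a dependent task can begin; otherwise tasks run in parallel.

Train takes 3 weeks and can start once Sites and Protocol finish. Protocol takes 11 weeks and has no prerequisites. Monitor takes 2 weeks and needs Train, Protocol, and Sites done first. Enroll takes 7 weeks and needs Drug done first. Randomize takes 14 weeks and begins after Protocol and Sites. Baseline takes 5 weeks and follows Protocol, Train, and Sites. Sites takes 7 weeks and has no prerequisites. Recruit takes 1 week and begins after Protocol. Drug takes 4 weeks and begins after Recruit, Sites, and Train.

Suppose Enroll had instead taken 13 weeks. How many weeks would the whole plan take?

31

As given, the longest chain is Protocol→Train→Drug→Enroll = 11+3+4+7 = 25, so the finish is 25 weeks.
Enroll lies on that path, so at 13 weeks the path becomes 31 weeks.
That remains the longest chain; total 31 weeks.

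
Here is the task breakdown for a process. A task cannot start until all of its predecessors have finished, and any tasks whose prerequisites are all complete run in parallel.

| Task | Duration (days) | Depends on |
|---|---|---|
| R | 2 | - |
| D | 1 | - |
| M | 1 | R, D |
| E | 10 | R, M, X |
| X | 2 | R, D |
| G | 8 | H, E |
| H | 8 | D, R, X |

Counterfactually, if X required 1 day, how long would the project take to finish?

21

Baseline: R→X→E→G = 2+2+10+8 = 22 → 22 days.
Since X is critical, the -1 change carries straight to that chain (now 21 days).
The critical path is still R→X→E→G; finish is now 21 days.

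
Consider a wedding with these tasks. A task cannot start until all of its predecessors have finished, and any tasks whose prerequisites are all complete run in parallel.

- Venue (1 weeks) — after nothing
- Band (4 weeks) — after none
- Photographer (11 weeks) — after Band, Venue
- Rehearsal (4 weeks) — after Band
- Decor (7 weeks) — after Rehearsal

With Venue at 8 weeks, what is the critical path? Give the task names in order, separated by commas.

Baseline: Band→Photographer = 4+11 = 15 → 15 weeks.
The longest path through Venue is only 12 weeks, so Venue has float 3.
The binding chain switches to Venue→Photographer = 8+11 = 19; finish 19 weeks.

Venue, Photographer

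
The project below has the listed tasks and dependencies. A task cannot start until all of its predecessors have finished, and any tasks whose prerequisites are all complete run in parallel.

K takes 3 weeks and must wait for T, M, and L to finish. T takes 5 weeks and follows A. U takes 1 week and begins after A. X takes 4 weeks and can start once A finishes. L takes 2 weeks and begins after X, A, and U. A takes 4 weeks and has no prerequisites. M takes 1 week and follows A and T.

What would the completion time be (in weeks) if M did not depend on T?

With the dependency in place, A→X→L→K = 4+4+2+3 = 13 sets the finish at 13 weeks.
Without T→M, M's earliest start moves from 9 to 4.
The longest chain is now A→X→L→K = 4+4+2+3 = 13, so the job takes 13 weeks.

13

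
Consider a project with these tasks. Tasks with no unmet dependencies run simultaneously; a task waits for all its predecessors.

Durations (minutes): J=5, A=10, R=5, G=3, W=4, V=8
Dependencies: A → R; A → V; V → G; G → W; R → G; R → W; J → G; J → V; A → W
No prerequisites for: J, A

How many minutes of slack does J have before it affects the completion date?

A→V→G→W = 10+8+3+4 = 25 sets the makespan at 25 minutes.
The longest chain containing J totals 20 minutes.
Float = 25 − 20 = 5.

5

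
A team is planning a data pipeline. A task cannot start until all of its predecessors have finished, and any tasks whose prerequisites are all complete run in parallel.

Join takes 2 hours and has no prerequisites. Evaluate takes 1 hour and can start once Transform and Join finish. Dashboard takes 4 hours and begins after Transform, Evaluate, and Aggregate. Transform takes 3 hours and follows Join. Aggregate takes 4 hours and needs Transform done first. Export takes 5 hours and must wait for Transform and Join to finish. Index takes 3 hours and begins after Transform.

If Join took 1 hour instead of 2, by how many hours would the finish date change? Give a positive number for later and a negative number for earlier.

-1

The binding path is Join→Transform→Aggregate→Dashboard = 2+3+4+4 = 13; finish at 13 hours.
Join is on the critical path; changing it to 1 makes that path 12 hours.
The critical path is still Join→Transform→Aggregate→Dashboard; finish is now 12 hours.
Change in finish: 12 − 13 = -1 hours.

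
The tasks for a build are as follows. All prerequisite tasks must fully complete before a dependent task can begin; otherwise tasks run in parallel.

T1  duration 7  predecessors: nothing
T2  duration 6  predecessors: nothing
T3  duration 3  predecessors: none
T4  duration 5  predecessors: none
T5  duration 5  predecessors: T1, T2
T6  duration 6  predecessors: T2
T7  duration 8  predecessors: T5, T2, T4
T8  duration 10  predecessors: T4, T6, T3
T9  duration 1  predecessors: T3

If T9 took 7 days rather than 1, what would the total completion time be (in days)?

22

Baseline: T2→T6→T8 = 6+6+10 = 22 → 22 days.
The longest path through T9 is only 4 days, so T9 has float 18.
No other chain overtakes it, so the finish is 22 days.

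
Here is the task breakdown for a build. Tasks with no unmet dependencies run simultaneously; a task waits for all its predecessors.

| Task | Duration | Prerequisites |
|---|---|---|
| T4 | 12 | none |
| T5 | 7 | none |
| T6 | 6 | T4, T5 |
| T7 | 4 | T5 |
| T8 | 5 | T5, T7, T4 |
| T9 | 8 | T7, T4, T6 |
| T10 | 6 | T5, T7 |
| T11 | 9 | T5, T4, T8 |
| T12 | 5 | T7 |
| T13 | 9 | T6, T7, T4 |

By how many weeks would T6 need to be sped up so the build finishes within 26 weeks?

1

Current finish: 27 weeks; target: 26.
T6 is on every critical path, so each week cut from T6 cuts the finish by one (this holds down to a finish of 26).
Need 27 − 26 = 1 week off T6 → T6 becomes 5 weeks, finish becomes 26.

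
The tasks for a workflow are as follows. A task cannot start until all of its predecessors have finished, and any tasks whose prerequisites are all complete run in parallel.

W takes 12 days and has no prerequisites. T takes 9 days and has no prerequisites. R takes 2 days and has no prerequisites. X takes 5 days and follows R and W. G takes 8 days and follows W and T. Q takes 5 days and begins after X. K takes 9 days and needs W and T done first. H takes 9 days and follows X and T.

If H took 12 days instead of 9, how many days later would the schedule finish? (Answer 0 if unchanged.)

As given, the longest chain is W→X→H = 12+5+9 = 26, so the finish is 26 days.
H is on the critical path; changing it to 12 makes that path 29 days.
No other chain overtakes it, so the finish is 29 days.
Change in finish: 29 − 26 = +3 days.

3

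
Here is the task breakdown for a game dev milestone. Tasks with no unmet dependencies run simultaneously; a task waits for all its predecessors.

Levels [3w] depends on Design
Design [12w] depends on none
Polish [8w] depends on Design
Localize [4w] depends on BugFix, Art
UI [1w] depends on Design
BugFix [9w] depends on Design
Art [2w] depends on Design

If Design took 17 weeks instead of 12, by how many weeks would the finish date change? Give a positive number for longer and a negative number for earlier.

Critical path before the change: Design→BugFix→Localize = 12+9+4 = 25 giving 25 weeks.
Since Design is critical, the +5 change carries straight to that chain (now 30 weeks).
No other chain overtakes it, so the finish is 30 weeks.
Change in finish: 30 − 25 = +5 weeks.

5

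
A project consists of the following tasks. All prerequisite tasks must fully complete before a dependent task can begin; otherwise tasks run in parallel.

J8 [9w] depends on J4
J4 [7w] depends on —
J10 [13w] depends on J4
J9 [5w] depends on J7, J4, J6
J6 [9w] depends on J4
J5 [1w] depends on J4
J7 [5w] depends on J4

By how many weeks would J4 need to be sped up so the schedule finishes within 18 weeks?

Current finish: 21 weeks; target: 18.
J4 is on every critical path, so each week cut from J4 cuts the finish by one (this holds down to a finish of 15).
Need 21 − 18 = 3 weeks off J4 → J4 becomes 4 weeks, finish becomes 18.

3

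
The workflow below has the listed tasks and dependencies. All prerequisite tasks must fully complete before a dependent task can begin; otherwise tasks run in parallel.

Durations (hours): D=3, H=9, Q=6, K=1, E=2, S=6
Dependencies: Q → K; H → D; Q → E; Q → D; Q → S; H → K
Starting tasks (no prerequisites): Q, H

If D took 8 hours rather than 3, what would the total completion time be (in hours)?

17

Baseline: H→D = 9+3 = 12 → 12 hours.
Since D is critical, the +5 change carries straight to that chain (now 17 hours).
That remains the longest chain; total 17 hours.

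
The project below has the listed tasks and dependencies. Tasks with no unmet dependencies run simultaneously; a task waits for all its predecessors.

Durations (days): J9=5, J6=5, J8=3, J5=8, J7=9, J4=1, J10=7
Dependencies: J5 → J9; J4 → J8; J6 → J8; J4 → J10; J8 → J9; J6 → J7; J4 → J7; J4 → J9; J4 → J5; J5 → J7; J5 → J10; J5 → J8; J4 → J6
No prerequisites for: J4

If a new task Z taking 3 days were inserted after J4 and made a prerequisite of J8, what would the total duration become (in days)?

18

Originally the job takes 18 days.
With Z inserted, J8 now waits for max(J5, J4, J6, Z).
New critical path: J4→J5→J7 = 1+8+9 = 18 ⇒ 18 days.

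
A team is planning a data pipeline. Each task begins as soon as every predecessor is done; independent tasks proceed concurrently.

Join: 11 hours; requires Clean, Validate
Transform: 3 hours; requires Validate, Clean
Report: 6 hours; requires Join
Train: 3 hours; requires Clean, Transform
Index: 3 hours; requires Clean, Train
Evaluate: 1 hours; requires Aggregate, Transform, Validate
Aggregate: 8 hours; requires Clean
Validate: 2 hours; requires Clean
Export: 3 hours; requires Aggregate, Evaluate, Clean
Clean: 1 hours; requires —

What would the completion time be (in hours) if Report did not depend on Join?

With the dependency in place, Clean→Validate→Join→Report = 1+2+11+6 = 20 sets the finish at 20 hours.
Without Join→Report, Report's earliest start moves from 14 to 0.
The longest chain is now Clean→Validate→Join = 1+2+11 = 14, so the project takes 14 hours.

14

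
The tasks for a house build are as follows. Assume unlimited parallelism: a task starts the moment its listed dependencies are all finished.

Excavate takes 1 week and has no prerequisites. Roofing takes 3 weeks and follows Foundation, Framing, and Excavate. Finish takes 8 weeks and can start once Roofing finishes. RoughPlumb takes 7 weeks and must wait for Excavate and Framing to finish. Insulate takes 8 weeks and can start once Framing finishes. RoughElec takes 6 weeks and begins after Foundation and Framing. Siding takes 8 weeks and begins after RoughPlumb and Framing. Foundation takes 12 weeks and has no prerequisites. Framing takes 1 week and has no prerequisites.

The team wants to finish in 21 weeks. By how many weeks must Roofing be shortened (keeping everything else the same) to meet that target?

Current finish: 23 weeks; target: 21.
Roofing is on every critical path, so each week cut from Roofing cuts the finish by one (this holds down to a finish of 21).
Need 23 − 21 = 2 weeks off Roofing → Roofing becomes 1 week, finish becomes 21.

2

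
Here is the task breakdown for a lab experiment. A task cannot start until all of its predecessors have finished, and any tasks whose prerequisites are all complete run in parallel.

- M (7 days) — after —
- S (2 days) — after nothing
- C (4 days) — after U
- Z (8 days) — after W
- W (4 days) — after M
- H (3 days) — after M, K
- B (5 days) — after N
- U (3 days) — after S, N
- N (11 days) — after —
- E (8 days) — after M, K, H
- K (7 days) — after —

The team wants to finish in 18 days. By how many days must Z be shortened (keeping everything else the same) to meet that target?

Current finish: 19 days; target: 18.
Z is on every critical path, so each day cut from Z cuts the finish by one (this holds down to a finish of 18).
Need 19 − 18 = 1 day off Z → Z becomes 7 days, finish becomes 18.

1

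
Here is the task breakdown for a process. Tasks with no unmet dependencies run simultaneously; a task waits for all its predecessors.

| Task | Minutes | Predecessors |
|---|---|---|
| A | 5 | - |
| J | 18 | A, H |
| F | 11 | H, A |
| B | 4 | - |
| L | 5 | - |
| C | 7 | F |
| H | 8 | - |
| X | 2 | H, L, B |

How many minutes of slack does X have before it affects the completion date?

16

Critical path: H→F→C = 8+11+7 = 26, so the finish is 26 minutes.
Longest path through X: 10 minutes (earliest finish 10, latest finish 26).
So X can slip 26 − 10 = 16 minutes.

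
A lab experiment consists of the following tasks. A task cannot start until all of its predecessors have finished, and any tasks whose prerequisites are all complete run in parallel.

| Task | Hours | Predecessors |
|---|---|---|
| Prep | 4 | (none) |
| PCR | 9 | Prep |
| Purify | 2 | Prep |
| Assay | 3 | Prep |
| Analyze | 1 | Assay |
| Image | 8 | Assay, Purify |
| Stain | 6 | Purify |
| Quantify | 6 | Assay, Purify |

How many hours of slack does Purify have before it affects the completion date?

The longest chain is Prep→Assay→Image = 4+3+8 = 15; overall finish 15 hours.
Purify finishes as early as 6 and must finish by 7.
So Purify can slip 7 − 6 = 1 hour.

1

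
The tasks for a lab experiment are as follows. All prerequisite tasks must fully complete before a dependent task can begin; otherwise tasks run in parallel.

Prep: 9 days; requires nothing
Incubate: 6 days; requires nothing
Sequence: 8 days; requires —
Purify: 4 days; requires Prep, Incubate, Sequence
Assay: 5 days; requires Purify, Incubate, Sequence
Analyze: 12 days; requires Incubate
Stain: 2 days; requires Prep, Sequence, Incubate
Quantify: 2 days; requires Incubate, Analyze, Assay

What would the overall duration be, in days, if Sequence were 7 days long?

The binding path is Prep→Purify→Assay→Quantify = 9+4+5+2 = 20; finish at 20 days.
Sequence has 1 day of float (longest path through it is 19).
That remains the longest chain; total 20 days.

20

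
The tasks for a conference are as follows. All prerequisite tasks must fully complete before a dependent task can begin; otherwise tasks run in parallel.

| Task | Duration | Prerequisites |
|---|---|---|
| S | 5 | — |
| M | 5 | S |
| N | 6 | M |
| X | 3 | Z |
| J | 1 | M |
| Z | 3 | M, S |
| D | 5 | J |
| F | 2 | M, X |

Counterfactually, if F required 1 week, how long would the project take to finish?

As given, the longest chain is S→M→Z→X→F = 5+5+3+3+2 = 18, so the finish is 18 weeks.
F is on the critical path; changing it to 1 makes that path 17 weeks.
The critical path is still S→M→Z→X→F; finish is now 17 weeks.

17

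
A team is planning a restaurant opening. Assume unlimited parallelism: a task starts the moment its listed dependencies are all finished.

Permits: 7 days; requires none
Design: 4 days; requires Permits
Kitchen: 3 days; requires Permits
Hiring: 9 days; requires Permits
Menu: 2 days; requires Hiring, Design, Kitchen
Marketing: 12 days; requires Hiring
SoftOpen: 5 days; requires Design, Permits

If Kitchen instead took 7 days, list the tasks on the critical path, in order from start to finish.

The binding path is Permits→Hiring→Marketing = 7+9+12 = 28; finish at 28 days.
Kitchen has 16 days of float (longest path through it is 12).
The critical path is still Permits→Hiring→Marketing; finish is now 28 days.

Permits, Hiring, Marketing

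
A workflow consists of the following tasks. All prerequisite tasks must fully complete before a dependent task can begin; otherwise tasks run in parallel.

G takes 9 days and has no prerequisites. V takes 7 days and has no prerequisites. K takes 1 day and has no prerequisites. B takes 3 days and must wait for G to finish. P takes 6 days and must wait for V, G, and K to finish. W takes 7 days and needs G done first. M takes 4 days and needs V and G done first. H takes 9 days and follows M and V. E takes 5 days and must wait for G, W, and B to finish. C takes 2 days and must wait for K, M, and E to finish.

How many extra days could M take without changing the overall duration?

1

The longest chain is G→W→E→C = 9+7+5+2 = 23; overall finish 23 days.
M finishes as early as 13 and must finish by 14.
Slack of M = 10 − 9 = 1 day.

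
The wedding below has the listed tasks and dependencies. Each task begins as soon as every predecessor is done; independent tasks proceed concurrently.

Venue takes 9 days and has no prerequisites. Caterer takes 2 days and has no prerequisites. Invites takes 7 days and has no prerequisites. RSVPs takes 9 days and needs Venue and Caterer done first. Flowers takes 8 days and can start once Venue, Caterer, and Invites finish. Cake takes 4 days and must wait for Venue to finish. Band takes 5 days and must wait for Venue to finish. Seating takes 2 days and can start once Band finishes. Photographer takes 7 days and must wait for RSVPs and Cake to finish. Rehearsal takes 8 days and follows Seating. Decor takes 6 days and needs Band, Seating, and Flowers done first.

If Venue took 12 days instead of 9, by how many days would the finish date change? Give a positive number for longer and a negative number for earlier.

3

Actual critical path: Venue→RSVPs→Photographer = 9+9+7 = 25 ⇒ 25 days.
Since Venue is critical, the +3 change carries straight to that chain (now 28 days).
That remains the longest chain; total 28 days.
Change in finish: 28 − 25 = +3 days.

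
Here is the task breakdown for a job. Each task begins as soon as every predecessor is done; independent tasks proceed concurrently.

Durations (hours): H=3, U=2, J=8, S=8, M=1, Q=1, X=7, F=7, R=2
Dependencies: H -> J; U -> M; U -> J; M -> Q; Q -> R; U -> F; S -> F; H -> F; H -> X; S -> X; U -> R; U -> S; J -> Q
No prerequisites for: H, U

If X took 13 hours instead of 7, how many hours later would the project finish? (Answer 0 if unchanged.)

6

As given, the longest chain is U→S→X = 2+8+7 = 17, so the finish is 17 hours.
X is on the critical path; changing it to 13 makes that path 23 hours.
No other chain overtakes it, so the finish is 23 hours.
Change in finish: 23 − 17 = +6 hours.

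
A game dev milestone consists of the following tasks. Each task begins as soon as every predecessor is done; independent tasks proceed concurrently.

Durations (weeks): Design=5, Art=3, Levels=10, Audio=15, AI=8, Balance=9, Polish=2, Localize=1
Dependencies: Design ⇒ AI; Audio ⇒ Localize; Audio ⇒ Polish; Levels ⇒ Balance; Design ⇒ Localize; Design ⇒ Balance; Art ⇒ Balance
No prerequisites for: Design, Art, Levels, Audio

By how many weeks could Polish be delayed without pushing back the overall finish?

2

Critical path: Levels→Balance = 10+9 = 19, so the finish is 19 weeks.
Polish finishes as early as 17 and must finish by 19.
So Polish can slip 19 − 17 = 2 weeks.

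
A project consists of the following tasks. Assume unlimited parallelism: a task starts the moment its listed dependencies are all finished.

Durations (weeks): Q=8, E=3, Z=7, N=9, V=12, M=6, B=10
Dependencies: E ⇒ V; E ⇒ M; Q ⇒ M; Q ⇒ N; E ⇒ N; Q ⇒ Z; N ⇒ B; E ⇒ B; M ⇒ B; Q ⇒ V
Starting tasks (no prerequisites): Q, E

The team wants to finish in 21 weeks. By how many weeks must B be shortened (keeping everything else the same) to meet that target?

6

Current finish: 27 weeks; target: 21.
B is on every critical path, so each week cut from B cuts the finish by one (this holds down to a finish of 20).
Need 27 − 21 = 6 weeks off B → B becomes 4 weeks, finish becomes 21.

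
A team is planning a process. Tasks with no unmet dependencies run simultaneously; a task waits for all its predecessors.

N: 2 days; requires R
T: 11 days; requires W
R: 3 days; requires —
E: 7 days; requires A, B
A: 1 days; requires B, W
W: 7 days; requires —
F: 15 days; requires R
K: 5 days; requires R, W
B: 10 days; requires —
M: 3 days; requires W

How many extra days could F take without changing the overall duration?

Critical path: W→T = 7+11 = 18, so the finish is 18 days.
Longest path through F: 18 days (earliest finish 18, latest finish 18).
So F can slip 18 − 18 = 0 days.

0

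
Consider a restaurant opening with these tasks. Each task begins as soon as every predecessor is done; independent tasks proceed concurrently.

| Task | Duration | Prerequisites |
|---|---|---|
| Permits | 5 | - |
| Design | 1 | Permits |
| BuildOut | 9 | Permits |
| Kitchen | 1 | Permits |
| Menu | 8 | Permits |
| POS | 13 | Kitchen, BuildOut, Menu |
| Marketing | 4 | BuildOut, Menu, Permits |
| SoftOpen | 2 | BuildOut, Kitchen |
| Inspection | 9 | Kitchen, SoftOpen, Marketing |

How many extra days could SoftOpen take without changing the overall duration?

2

The longest chain is Permits→BuildOut→POS = 5+9+13 = 27; overall finish 27 days.
Longest path through SoftOpen: 25 days (earliest finish 16, latest finish 18).
Float = 27 − 25 = 2.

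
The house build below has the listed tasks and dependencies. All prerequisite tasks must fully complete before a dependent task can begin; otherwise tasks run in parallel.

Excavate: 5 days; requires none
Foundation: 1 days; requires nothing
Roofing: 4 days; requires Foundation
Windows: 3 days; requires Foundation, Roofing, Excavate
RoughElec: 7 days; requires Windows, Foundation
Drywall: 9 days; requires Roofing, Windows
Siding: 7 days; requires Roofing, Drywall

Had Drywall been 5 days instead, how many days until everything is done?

Baseline: Excavate→Windows→Drywall→Siding = 5+3+9+7 = 24 → 24 days.
Drywall lies on that path, so at 5 days the path becomes 20 days.
That remains the longest chain; total 20 days.

20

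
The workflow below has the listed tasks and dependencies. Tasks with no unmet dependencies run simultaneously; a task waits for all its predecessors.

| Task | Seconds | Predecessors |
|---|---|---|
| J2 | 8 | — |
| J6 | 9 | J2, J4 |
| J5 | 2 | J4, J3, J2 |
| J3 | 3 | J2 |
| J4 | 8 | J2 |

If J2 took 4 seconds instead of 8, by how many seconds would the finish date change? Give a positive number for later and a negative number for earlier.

As given, the longest chain is J2→J4→J6 = 8+8+9 = 25, so the finish is 25 seconds.
J2 lies on that path, so at 4 seconds the path becomes 21 seconds.
The critical path is still J2→J4→J6; finish is now 21 seconds.
Change in finish: 21 − 25 = -4 seconds.

-4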